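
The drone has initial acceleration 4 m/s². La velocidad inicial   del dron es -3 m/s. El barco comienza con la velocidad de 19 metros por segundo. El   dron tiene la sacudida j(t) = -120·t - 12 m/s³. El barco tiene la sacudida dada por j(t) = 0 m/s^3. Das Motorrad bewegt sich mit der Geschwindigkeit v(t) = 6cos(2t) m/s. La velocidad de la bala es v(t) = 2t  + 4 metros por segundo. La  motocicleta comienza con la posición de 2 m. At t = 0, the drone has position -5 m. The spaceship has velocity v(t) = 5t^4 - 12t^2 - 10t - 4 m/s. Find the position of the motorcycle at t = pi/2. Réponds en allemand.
Um dies zu lösen, müssen wir 1 Stammfunktion unserer Gleichung für die Geschwindigkeit v(t) = 6·cos(2·t) finden. Die Stammfunktion von der Geschwindigkeit ist die Position. Mit x(0) = 2 erhalten wir x(t) = 3·sin(2·t) + 2. Wir haben die Position x(t) = 3·sin(2·t) + 2. Durch Einsetzen von t = pi/2: x(pi/2) = 2.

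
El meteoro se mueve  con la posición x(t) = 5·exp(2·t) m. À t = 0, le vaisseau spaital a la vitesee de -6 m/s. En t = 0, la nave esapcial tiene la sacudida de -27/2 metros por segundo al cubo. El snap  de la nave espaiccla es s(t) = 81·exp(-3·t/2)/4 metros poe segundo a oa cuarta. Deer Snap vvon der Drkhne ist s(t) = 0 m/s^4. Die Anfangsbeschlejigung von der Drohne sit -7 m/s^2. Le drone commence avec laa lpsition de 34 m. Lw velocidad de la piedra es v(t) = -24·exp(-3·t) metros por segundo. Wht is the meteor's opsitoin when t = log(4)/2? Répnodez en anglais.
We have position x(t) = 5·exp(2·t). Substituting t = log(4)/2: x(log(4)/2) = 20.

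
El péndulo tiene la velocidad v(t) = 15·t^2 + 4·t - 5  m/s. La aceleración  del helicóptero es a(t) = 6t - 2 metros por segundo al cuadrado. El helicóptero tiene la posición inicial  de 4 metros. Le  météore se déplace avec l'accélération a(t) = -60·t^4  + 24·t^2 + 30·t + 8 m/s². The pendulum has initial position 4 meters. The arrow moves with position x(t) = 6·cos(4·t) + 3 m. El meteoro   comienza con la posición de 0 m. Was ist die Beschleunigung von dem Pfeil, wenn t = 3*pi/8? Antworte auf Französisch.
En partant de la position x(t) = 6·cos(4·t) + 3, nous prenons 2 dérivées. En prenant d/dt de x(t), nous trouvons v(t) = -24·sin(4·t). En prenant d/dt de v(t), nous trouvons a(t) = -96·cos(4·t). Nous avons l'accélération a(t) = -96·cos(4·t). En substituant t = 3*pi/8: a(3*pi/8) = 0.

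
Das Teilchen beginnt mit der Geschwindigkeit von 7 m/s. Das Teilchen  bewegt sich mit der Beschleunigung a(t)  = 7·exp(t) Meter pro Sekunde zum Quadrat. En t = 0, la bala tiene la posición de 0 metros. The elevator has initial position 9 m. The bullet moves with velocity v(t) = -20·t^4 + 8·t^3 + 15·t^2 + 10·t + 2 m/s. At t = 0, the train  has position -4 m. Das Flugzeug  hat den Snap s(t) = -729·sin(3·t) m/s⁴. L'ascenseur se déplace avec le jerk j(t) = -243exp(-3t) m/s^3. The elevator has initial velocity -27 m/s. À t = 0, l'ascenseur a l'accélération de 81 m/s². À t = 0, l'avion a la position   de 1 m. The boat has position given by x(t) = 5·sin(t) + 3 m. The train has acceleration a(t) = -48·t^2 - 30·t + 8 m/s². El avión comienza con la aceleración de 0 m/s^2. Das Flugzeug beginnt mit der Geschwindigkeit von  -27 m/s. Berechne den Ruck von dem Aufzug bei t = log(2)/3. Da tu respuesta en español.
Usando j(t) = -243·exp(-3·t) y sustituyendo t = log(2)/3, encontramos j = -243/2.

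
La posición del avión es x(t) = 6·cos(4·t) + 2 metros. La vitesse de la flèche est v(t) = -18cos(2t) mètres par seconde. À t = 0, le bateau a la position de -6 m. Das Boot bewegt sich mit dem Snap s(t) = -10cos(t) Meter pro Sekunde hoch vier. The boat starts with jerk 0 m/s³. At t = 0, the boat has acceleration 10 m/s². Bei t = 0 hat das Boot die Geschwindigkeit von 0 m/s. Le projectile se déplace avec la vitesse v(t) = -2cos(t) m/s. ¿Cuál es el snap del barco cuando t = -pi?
Usando s(t) = -10·cos(t) y sustituyendo t = -pi, encontramos s = 10.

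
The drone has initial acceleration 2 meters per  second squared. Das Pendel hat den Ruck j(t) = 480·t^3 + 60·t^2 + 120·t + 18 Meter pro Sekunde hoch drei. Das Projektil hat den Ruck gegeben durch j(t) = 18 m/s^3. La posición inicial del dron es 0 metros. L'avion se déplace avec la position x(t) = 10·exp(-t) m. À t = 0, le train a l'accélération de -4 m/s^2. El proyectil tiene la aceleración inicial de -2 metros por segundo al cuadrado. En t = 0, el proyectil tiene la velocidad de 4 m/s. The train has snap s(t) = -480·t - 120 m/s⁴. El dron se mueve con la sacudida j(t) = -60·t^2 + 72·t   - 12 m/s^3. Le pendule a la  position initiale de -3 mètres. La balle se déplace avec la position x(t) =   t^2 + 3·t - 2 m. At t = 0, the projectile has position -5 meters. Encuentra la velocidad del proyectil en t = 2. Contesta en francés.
Nous devons intégrer notre équation du jerk j(t) = 18 2 fois. La primitive du jerk, avec a(0) = -2, donne l'accélération: a(t) = 18·t - 2. La primitive de l'accélération, avec v(0) = 4, donne la vitesse: v(t) = 9·t^2 - 2·t + 4. En utilisant v(t) = 9·t^2 - 2·t + 4 et en substituant t = 2, nous trouvons v = 36.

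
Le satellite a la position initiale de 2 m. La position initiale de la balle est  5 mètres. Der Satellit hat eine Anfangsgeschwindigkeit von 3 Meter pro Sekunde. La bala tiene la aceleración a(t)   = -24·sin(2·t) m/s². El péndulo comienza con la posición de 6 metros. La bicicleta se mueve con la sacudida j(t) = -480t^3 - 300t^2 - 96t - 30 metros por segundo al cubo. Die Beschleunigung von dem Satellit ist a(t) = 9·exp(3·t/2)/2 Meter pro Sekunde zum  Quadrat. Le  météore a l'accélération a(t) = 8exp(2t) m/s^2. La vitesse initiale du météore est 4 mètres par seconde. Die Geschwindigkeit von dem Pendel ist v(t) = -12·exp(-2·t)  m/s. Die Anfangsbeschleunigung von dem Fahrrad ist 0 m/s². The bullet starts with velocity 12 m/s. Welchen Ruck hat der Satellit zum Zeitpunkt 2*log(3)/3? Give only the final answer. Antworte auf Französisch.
Le jerk à t = 2*log(3)/3 est j = 81/4.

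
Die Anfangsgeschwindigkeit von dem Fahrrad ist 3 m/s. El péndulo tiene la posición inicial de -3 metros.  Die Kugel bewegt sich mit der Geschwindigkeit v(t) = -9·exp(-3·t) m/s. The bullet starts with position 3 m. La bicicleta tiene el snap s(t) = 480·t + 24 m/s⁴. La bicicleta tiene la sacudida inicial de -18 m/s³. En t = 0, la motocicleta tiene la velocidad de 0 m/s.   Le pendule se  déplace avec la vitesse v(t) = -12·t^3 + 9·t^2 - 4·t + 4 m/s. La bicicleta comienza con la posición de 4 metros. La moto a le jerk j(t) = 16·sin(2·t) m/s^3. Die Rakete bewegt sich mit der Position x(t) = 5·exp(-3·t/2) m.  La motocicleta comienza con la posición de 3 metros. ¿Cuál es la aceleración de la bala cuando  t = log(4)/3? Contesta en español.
Partiendo de la velocidad v(t) = -9·exp(-3·t), tomamos 1 derivada. La derivada de la velocidad da la aceleración: a(t) = 27·exp(-3·t). Usando a(t) = 27·exp(-3·t) y sustituyendo t = log(4)/3, encontramos a = 27/4.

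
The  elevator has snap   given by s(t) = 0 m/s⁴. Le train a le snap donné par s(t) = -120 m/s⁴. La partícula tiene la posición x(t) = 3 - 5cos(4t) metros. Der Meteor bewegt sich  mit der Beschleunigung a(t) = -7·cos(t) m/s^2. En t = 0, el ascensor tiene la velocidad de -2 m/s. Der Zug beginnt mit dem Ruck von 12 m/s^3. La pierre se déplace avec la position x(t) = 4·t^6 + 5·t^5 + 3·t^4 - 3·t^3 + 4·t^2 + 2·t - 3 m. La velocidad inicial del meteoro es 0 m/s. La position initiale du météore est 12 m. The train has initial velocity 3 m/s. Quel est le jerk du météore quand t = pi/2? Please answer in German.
Wir müssen unsere Gleichung für die Beschleunigung a(t) = -7·cos(t) 1-mal ableiten. Durch Ableiten von der Beschleunigung erhalten wir den Ruck: j(t) = 7·sin(t). Mit j(t) = 7·sin(t) und Einsetzen von t = pi/2, finden wir j = 7.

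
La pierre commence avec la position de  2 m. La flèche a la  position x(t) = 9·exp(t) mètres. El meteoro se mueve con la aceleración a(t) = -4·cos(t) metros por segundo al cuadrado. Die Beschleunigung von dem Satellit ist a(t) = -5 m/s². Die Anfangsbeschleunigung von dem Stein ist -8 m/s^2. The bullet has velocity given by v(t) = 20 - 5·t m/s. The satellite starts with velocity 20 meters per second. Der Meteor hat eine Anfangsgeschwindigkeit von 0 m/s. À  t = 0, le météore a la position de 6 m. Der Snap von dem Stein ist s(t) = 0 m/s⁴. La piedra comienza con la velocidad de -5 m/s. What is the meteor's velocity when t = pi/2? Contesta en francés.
Nous devons trouver l'intégrale de notre équation de l'accélération a(t) = -4·cos(t) 1 fois. La primitive de l'accélération, avec v(0) = 0, donne la vitesse: v(t) = -4·sin(t). De l'équation de la vitesse v(t) = -4·sin(t), nous substituons t = pi/2 pour obtenir v = -4.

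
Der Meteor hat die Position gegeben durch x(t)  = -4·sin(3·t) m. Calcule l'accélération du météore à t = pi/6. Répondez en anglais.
To solve this, we need to take 2 derivatives of our position equation x(t) = -4·sin(3·t). Taking d/dt of x(t), we find v(t) = -12·cos(3·t). Differentiating velocity, we get acceleration: a(t) = 36·sin(3·t). Using a(t) = 36·sin(3·t) and substituting t = pi/6, we find a = 36.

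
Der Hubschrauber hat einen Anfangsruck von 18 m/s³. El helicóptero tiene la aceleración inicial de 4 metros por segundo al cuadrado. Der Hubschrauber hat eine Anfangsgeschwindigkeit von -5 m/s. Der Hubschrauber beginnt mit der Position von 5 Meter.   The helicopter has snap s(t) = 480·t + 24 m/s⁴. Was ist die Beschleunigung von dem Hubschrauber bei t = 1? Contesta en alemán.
Ausgehend von dem Snap s(t) = 480·t + 24, nehmen wir 2 Integrale. Das Integral von dem Snap, mit j(0) = 18, ergibt den Ruck: j(t) = 240·t^2 + 24·t + 18. Das Integral von dem Ruck ist die Beschleunigung. Mit a(0) = 4 erhalten wir a(t) = 80·t^3 + 12·t^2 + 18·t + 4. Aus der Gleichung für die Beschleunigung a(t) = 80·t^3 + 12·t^2 + 18·t + 4, setzen wir t = 1 ein und erhalten a = 114.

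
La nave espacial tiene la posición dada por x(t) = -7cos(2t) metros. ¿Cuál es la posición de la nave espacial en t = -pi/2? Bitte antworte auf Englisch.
From the given position equation x(t) = -7·cos(2·t), we substitute t = -pi/2 to get x = 7.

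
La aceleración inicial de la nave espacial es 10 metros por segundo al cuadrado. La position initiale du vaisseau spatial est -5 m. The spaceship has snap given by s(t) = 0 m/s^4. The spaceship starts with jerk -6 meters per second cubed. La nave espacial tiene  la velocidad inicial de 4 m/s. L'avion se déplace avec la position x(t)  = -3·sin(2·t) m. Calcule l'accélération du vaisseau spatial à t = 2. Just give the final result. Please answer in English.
a(2) = -2.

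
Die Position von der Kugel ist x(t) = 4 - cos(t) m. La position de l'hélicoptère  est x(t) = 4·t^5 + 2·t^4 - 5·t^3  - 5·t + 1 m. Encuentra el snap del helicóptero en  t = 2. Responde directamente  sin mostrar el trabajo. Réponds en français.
La réponse est 1008.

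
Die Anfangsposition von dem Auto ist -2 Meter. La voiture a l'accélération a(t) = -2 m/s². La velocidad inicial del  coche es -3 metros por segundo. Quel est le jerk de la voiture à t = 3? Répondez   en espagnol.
Partiendo de la aceleración a(t) = -2, tomamos 1 derivada. Derivando la aceleración, obtenemos la sacudida: j(t) = 0. De la ecuación de la sacudida j(t) = 0, sustituimos t = 3 para obtener j = 0.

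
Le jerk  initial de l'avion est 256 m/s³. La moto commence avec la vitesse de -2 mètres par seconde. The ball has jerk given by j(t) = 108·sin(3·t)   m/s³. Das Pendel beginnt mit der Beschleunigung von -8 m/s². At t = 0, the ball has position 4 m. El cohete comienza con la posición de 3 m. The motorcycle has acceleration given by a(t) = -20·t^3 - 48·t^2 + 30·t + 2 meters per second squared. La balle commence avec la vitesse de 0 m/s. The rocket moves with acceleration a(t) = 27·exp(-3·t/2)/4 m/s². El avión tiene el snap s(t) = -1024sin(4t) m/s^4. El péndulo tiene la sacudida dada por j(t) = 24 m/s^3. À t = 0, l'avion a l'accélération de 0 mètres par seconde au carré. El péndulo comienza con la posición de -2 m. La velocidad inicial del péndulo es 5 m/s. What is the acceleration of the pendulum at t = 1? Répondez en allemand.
Wir müssen unsere Gleichung für den Ruck j(t) = 24 1-mal integrieren. Das Integral von dem Ruck ist die Beschleunigung. Mit a(0) = -8 erhalten wir a(t) = 24·t - 8. Aus der Gleichung für die Beschleunigung a(t) = 24·t - 8, setzen wir t = 1 ein und erhalten a = 16.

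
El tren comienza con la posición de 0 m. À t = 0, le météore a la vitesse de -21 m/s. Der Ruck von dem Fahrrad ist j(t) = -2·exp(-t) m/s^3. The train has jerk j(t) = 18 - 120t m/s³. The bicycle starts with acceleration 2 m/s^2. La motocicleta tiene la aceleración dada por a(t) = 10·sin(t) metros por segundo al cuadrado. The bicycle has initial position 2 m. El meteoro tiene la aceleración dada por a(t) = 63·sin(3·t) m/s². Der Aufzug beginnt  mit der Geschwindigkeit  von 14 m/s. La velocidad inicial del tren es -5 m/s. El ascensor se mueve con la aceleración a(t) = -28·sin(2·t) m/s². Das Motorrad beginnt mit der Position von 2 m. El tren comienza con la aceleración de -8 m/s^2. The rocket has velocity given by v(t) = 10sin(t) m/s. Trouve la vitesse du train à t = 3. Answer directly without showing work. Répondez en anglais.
v(3) = -488.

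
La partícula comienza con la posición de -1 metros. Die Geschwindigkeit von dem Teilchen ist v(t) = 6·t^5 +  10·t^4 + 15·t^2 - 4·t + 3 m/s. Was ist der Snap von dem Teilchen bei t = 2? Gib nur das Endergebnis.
Der Snap bei t = 2 ist s = 1920.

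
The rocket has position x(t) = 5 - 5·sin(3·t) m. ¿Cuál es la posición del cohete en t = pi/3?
De la ecuación de la posición x(t) = 5 - 5·sin(3·t), sustituimos t = pi/3 para obtener x = 5.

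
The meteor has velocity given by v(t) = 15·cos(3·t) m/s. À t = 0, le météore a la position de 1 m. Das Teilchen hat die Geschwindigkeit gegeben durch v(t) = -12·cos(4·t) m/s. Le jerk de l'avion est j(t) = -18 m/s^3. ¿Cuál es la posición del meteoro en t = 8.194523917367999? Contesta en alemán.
Um dies zu lösen, müssen wir 1 Stammfunktion unserer Gleichung für die Geschwindigkeit v(t) = 15·cos(3·t) finden. Das Integral von der Geschwindigkeit ist die Position. Mit x(0) = 1 erhalten wir x(t) = 5·sin(3·t) + 1. Wir haben die Position x(t) = 5·sin(3·t) + 1. Durch Einsetzen von t = 8.194523917367999: x(8.194523917367999) = -1.60989503596454.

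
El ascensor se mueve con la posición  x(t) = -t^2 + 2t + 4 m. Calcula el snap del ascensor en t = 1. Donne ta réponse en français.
Nous devons dériver notre équation de la position x(t) = -t^2 + 2·t + 4 4 fois. En dérivant la position, nous obtenons la vitesse: v(t) = 2 - 2·t. En prenant d/dt de v(t), nous trouvons a(t) = -2. En prenant d/dt de a(t), nous trouvons j(t) = 0. En dérivant le jerk, nous obtenons le snap: s(t) = 0. De l'équation du snap s(t) = 0, nous substituons t = 1 pour obtenir s = 0.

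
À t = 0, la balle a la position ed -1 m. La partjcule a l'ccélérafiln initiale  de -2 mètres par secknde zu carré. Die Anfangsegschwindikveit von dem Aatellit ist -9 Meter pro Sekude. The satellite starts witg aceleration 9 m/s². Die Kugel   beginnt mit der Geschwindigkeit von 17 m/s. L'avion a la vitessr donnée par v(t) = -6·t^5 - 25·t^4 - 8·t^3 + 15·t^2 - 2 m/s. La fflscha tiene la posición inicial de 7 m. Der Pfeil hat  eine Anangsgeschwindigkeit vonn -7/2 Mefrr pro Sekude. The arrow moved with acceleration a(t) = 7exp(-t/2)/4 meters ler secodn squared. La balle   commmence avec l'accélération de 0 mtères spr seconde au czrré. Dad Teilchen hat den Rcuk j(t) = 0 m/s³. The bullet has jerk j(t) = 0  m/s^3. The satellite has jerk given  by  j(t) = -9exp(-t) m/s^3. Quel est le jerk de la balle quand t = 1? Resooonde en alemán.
Aus der Gleichung für den Ruck j(t) = 0, setzen wir t = 1 ein und erhalten j = 0.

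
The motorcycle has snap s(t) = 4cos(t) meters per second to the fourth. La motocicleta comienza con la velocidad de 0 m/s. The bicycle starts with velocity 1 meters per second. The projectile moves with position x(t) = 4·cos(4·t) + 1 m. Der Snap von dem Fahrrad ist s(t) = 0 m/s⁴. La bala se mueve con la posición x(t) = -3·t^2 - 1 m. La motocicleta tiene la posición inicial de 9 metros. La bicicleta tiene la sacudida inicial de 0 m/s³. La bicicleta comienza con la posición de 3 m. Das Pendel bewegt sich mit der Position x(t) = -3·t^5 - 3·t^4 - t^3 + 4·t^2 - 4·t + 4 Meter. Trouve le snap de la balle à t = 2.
En partant de la position x(t) = -3·t^2 - 1, nous prenons 4 dérivées. En prenant d/dt de x(t), nous trouvons v(t) = -6·t. En prenant d/dt de v(t), nous trouvons a(t) = -6. La dérivée de l'accélération donne le jerk: j(t) = 0. La dérivée du jerk donne le snap: s(t) = 0. En utilisant s(t) = 0 et en substituant t = 2, nous trouvons s = 0.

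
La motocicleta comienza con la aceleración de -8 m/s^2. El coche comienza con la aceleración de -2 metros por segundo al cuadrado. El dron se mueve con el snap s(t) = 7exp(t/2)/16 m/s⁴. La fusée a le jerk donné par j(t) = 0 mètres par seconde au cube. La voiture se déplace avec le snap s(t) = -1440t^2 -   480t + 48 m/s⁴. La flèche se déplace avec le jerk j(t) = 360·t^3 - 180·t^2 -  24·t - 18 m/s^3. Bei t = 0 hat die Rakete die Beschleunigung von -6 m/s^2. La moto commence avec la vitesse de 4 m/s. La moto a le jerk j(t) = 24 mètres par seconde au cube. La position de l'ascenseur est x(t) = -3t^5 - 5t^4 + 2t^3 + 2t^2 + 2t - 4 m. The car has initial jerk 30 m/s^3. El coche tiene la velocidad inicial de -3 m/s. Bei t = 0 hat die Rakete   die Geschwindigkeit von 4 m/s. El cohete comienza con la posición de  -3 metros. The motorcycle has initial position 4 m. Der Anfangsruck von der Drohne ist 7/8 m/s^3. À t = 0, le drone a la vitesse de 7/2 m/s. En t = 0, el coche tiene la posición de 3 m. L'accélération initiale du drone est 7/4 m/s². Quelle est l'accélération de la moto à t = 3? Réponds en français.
Nous devons intégrer notre équation du jerk j(t) = 24 1 fois. En prenant ∫j(t)dt et en appliquant a(0) = -8, nous trouvons a(t) = 24·t - 8. De l'équation de l'accélération a(t) = 24·t - 8, nous substituons t = 3 pour obtenir a = 64.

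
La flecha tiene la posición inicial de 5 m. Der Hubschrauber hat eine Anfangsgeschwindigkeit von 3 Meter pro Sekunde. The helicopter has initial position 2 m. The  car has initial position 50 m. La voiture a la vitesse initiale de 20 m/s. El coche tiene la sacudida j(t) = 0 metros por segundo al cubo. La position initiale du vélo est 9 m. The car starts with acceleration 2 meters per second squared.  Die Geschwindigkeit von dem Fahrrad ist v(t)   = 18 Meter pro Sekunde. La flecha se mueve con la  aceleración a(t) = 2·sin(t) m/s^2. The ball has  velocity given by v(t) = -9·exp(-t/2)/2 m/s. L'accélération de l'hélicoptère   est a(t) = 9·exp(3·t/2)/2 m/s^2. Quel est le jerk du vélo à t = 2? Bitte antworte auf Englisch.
We must differentiate our velocity equation v(t) = 18 2 times. Differentiating velocity, we get acceleration: a(t) = 0. Differentiating acceleration, we get jerk: j(t) = 0. From the given jerk equation j(t) = 0, we substitute t = 2 to get j = 0.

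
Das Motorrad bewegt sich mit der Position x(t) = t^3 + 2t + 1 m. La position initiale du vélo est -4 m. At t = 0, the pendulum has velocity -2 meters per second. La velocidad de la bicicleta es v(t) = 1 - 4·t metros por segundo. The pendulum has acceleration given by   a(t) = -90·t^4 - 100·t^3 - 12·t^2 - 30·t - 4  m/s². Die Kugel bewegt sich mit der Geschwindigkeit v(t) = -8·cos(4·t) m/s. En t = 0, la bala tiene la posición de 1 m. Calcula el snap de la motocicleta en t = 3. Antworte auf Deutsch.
Ausgehend von der Position x(t) = t^3 + 2·t + 1, nehmen wir 4 Ableitungen. Durch Ableiten von der Position erhalten wir die Geschwindigkeit: v(t) = 3·t^2 + 2. Durch Ableiten von der Geschwindigkeit erhalten wir die Beschleunigung: a(t) = 6·t. Die Ableitung von der Beschleunigung ergibt den Ruck: j(t) = 6. Durch Ableiten von dem Ruck erhalten wir den Snap: s(t) = 0. Aus der Gleichung für den Snap s(t) = 0, setzen wir t = 3 ein und erhalten s = 0.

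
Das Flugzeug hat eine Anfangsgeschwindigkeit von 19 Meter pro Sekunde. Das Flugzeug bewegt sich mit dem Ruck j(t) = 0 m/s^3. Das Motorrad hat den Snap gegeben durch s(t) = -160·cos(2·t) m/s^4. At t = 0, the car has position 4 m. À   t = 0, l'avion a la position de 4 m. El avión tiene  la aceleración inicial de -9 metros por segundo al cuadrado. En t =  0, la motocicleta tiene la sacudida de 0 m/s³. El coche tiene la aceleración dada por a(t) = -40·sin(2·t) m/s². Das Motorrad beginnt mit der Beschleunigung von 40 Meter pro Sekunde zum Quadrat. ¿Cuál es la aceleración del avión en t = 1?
Para resolver esto, necesitamos tomar 1 integral de nuestra ecuación de la sacudida j(t) = 0. La integral de la sacudida es la aceleración. Usando a(0) = -9, obtenemos a(t) = -9. Usando a(t) = -9 y sustituyendo t = 1, encontramos a = -9.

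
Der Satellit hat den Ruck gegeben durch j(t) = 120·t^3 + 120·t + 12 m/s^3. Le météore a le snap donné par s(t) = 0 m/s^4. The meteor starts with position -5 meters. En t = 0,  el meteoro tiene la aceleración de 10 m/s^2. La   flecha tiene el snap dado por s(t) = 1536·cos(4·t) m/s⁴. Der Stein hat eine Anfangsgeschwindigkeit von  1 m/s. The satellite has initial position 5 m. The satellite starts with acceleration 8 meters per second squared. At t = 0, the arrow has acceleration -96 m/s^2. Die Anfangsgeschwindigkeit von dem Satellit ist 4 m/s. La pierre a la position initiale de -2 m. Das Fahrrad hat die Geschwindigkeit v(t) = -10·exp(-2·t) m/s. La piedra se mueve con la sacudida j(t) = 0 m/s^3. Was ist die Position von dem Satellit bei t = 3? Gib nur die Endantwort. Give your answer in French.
À t = 3, x = 1241.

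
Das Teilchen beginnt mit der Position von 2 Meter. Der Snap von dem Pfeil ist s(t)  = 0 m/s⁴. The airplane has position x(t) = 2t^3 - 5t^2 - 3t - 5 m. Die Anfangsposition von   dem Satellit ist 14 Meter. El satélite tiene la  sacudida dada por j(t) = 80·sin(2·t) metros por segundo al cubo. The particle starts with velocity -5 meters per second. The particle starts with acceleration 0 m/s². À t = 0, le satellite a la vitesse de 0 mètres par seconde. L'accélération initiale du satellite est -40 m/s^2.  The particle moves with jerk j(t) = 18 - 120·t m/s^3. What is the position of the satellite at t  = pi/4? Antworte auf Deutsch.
Um dies zu lösen, müssen wir 3 Integrale unserer Gleichung für den Ruck j(t) = 80·sin(2·t) finden. Das Integral von dem Ruck, mit a(0) = -40, ergibt die Beschleunigung: a(t) = -40·cos(2·t). Durch Integration von der Beschleunigung und Verwendung der Anfangsbedingung v(0) = 0, erhalten wir v(t) = -20·sin(2·t). Mit ∫v(t)dt und Anwendung von x(0) = 14, finden wir x(t) = 10·cos(2·t) + 4. Mit x(t) = 10·cos(2·t) + 4 und Einsetzen von t = pi/4, finden wir x = 4.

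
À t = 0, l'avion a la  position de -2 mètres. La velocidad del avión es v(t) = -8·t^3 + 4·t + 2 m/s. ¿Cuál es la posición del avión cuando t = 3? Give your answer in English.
We must find the integral of our velocity equation v(t) = -8·t^3 + 4·t + 2 1 time. The antiderivative of velocity is position. Using x(0) = -2, we get x(t) = -2·t^4 + 2·t^2 + 2·t - 2. From the given position equation x(t) = -2·t^4 + 2·t^2 + 2·t - 2, we substitute t = 3 to get x = -140.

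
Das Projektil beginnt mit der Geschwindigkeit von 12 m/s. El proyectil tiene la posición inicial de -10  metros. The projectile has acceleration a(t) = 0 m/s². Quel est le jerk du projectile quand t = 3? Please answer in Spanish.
Para resolver esto, necesitamos tomar 1 derivada de nuestra ecuación de la aceleración a(t) = 0. La derivada de la aceleración da la sacudida: j(t) = 0. Tenemos la sacudida j(t) = 0. Sustituyendo t = 3: j(3) = 0.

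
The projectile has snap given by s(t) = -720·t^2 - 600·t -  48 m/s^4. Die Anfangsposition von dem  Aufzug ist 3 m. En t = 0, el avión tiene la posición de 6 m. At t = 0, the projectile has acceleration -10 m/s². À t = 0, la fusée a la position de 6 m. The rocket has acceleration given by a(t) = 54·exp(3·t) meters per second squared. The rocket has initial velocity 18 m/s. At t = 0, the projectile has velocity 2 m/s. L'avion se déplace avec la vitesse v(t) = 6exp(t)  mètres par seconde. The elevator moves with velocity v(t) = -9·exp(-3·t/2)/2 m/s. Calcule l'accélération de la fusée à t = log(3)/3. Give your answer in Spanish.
Usando a(t) = 54·exp(3·t) y sustituyendo t = log(3)/3, encontramos a = 162.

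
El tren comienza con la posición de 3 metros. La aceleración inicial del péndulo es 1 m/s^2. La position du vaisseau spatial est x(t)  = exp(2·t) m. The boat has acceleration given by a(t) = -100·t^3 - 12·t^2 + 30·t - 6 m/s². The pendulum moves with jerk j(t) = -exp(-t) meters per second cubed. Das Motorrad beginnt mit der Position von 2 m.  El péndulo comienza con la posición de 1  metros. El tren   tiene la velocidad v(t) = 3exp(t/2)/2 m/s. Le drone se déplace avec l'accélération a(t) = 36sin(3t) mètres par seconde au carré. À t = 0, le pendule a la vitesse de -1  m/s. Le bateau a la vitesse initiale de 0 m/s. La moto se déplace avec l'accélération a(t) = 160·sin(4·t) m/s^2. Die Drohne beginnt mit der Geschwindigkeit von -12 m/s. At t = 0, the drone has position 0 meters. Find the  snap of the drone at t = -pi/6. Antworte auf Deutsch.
Um dies zu lösen, müssen wir 2 Ableitungen unserer Gleichung für die Beschleunigung a(t) = 36·sin(3·t) nehmen. Durch Ableiten von der Beschleunigung erhalten wir den Ruck: j(t) = 108·cos(3·t). Durch Ableiten von dem Ruck erhalten wir den Snap: s(t) = -324·sin(3·t). Aus der Gleichung für den Snap s(t) = -324·sin(3·t), setzen wir t = -pi/6 ein und erhalten s = 324.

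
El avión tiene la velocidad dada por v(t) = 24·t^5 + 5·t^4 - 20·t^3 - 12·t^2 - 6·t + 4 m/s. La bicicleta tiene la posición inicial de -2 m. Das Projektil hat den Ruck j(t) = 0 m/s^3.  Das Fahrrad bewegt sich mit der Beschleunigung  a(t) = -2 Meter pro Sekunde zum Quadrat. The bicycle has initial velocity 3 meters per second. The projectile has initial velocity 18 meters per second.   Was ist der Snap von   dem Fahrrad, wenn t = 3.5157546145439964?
Ausgehend von der Beschleunigung a(t) = -2, nehmen wir 2 Ableitungen. Durch Ableiten von der Beschleunigung erhalten wir den Ruck: j(t) = 0. Mit d/dt von j(t) finden wir s(t) = 0. Wir haben den Snap s(t) = 0. Durch Einsetzen von t = 3.5157546145439964: s(3.5157546145439964) = 0.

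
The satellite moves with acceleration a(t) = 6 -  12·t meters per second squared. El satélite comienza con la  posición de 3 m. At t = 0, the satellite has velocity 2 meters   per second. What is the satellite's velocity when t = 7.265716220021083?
We must find the antiderivative of our acceleration equation a(t) = 6 - 12·t 1 time. Finding the integral of a(t) and using v(0) = 2: v(t) = -6·t^2 + 6·t + 2. From the given velocity equation v(t) = -6·t^2 + 6·t + 2, we substitute t = 7.265716220021083 to get v = -271.149495819138.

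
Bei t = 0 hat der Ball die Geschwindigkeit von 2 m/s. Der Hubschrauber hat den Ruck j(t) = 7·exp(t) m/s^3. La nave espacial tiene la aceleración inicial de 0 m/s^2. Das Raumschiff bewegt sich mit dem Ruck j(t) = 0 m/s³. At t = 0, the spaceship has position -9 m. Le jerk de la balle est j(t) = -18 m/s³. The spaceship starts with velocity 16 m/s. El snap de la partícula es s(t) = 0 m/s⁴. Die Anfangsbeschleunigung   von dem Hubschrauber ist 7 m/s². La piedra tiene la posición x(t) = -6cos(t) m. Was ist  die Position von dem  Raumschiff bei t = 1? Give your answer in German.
Wir müssen unsere Gleichung für den Ruck j(t) = 0 3-mal integrieren. Mit ∫j(t)dt und Anwendung von a(0) = 0, finden wir a(t) = 0. Mit ∫a(t)dt und Anwendung von v(0) = 16, finden wir v(t) = 16. Durch Integration von der Geschwindigkeit und Verwendung der Anfangsbedingung x(0) = -9, erhalten wir x(t) = 16·t - 9. Aus der Gleichung für die Position x(t) = 16·t - 9, setzen wir t = 1 ein und erhalten x = 7.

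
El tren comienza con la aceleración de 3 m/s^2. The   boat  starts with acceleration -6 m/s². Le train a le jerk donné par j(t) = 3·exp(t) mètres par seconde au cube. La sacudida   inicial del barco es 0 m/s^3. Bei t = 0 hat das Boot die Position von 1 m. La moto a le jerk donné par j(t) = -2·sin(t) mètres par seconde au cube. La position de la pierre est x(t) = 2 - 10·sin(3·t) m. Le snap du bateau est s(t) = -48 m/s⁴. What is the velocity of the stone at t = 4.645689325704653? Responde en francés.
Pour résoudre ceci, nous devons prendre 1 dérivée de notre équation de la position x(t) = 2 - 10·sin(3·t). La dérivée de la position donne la vitesse: v(t) = -30·cos(3·t). En utilisant v(t) = -30·cos(3·t) et en substituant t = 4.645689325704653, nous trouvons v = -5.96298963510451.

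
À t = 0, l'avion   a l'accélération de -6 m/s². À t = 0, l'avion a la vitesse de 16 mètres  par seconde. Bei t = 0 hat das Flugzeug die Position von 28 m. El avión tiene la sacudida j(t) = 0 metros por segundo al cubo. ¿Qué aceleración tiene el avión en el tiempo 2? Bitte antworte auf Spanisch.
Debemos encontrar la integral de nuestra ecuación de la sacudida j(t) = 0 1 vez. Integrando la sacudida y usando la condición inicial a(0) = -6, obtenemos a(t) = -6. De la ecuación de la aceleración a(t) = -6, sustituimos t = 2 para obtener a = -6.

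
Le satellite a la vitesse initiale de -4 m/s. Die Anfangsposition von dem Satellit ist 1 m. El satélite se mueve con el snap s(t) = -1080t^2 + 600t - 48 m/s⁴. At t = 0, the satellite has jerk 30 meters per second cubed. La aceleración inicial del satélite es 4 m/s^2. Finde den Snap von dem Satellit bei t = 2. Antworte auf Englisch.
We have snap s(t) = -1080·t^2 + 600·t - 48. Substituting t = 2: s(2) = -3168.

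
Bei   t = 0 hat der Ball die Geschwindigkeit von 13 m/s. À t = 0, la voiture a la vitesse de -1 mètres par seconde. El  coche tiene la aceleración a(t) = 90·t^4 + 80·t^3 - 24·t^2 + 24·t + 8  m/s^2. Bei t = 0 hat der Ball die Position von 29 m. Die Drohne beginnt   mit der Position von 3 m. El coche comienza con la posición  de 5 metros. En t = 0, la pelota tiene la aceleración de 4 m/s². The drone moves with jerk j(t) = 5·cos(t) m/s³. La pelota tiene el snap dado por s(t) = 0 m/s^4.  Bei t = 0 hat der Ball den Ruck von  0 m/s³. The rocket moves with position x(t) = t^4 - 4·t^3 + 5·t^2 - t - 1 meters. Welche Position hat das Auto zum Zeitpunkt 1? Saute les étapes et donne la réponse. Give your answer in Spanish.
x(1) = 17.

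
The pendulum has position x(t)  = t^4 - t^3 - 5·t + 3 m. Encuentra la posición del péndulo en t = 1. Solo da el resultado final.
La posición en t = 1 es x = -2.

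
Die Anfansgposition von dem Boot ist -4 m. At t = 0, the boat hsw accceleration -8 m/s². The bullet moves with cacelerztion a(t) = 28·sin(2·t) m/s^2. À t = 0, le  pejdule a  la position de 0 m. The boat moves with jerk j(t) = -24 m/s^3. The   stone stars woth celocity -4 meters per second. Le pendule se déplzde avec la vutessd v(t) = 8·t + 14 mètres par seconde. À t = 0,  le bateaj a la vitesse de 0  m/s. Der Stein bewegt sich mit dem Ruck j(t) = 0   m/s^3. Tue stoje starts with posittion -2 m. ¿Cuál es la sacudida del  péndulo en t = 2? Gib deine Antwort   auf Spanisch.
Debemos derivar nuestra ecuación de la velocidad v(t) = 8·t + 14 2 veces. Tomando d/dt de v(t), encontramos a(t) = 8. La derivada de la aceleración da la sacudida: j(t) = 0. Usando j(t) = 0 y sustituyendo t = 2, encontramos j = 0.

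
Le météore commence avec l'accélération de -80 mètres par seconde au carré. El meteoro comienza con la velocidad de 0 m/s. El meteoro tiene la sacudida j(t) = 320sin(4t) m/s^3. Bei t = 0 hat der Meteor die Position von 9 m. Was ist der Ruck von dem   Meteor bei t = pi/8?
Aus der Gleichung für den Ruck j(t) = 320·sin(4·t), setzen wir t = pi/8 ein und erhalten j = 320.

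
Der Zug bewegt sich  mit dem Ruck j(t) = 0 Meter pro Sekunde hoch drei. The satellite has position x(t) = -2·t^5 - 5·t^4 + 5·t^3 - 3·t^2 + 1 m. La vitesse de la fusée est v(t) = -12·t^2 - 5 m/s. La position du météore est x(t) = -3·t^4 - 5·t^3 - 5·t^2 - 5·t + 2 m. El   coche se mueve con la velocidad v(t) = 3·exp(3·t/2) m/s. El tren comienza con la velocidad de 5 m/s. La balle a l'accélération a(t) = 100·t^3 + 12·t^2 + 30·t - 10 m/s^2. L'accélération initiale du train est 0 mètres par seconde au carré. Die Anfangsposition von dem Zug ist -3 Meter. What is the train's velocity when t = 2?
Starting from jerk j(t) = 0, we take 2 integrals. Integrating jerk and using the initial condition a(0) = 0, we get a(t) = 0. Taking ∫a(t)dt and applying v(0) = 5, we find v(t) = 5. From the given velocity equation v(t) = 5, we substitute t = 2 to get v = 5.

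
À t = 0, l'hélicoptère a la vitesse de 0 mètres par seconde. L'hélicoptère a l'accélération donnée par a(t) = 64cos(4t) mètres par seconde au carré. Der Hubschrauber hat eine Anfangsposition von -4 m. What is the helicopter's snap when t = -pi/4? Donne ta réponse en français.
Nous devons dériver notre équation de l'accélération a(t) = 64·cos(4·t) 2 fois. En dérivant l'accélération, nous obtenons le jerk: j(t) = -256·sin(4·t). En prenant d/dt de j(t), nous trouvons s(t) = -1024·cos(4·t). En utilisant s(t) = -1024·cos(4·t) et en substituant t = -pi/4, nous trouvons s = 1024.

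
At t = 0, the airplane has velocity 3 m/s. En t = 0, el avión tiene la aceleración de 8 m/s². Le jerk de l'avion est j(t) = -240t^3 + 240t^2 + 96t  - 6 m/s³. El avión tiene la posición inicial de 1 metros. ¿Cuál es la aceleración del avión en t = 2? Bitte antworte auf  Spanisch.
Necesitamos integrar nuestra ecuación de la sacudida j(t) = -240·t^3 + 240·t^2 + 96·t - 6 1 vez. La antiderivada de la sacudida, con a(0) = 8, da la aceleración: a(t) = -60·t^4 + 80·t^3 + 48·t^2 - 6·t + 8. Usando a(t) = -60·t^4 + 80·t^3 + 48·t^2 - 6·t + 8 y sustituyendo t = 2, encontramos a = -132.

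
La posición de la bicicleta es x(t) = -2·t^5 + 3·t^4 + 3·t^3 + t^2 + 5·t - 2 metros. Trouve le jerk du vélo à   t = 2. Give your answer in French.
En partant de la position x(t) = -2·t^5 + 3·t^4 + 3·t^3 + t^2 + 5·t - 2, nous prenons 3 dérivées. En prenant d/dt de x(t), nous trouvons v(t) = -10·t^4 + 12·t^3 + 9·t^2 + 2·t + 5. En dérivant la vitesse, nous obtenons l'accélération: a(t) = -40·t^3 + 36·t^2 + 18·t + 2. La dérivée de l'accélération donne le jerk: j(t) = -120·t^2 + 72·t + 18. Nous avons le jerk j(t) = -120·t^2 + 72·t + 18. En substituant t = 2: j(2) = -318.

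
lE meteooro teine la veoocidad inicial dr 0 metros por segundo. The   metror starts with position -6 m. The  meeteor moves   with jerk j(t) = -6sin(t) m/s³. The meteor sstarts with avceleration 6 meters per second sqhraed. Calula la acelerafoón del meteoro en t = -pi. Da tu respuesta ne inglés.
We must find the antiderivative of our jerk equation j(t) = -6·sin(t) 1 time. Finding the integral of j(t) and using a(0) = 6: a(t) = 6·cos(t). From the given acceleration equation a(t) = 6·cos(t), we substitute t = -pi to get a = -6.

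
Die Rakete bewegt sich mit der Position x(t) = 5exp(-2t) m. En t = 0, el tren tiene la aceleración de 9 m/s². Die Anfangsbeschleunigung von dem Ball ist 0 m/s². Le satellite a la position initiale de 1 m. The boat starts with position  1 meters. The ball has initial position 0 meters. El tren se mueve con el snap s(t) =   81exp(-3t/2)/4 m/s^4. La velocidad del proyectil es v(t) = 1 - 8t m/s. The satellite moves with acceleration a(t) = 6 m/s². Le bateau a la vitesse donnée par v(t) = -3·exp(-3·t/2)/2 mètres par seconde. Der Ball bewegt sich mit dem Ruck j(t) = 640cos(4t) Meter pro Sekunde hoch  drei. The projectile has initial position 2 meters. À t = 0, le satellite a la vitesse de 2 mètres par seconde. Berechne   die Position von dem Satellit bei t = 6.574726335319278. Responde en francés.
Nous devons intégrer notre équation de l'accélération a(t) = 6 2 fois. L'intégrale de l'accélération, avec v(0) = 2, donne la vitesse: v(t) = 6·t + 2. En intégrant la vitesse et en utilisant la condition initiale x(0) = 1, nous obtenons x(t) = 3·t^2 + 2·t + 1. En utilisant x(t) = 3·t^2 + 2·t + 1 et en substituant t = 6.574726335319278, nous trouvons x = 143.830531823661.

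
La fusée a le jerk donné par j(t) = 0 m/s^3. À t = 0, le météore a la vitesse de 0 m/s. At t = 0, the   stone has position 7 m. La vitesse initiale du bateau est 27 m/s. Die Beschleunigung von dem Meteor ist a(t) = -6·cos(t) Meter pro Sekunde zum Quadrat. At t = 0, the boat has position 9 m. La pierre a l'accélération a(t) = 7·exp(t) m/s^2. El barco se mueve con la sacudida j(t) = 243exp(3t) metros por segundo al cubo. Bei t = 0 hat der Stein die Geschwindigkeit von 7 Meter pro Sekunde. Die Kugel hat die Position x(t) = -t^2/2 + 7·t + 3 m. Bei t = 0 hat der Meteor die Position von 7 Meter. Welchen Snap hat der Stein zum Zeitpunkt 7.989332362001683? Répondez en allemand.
Um dies zu lösen, müssen wir 2 Ableitungen unserer Gleichung für die Beschleunigung a(t) = 7·exp(t) nehmen. Die Ableitung von der Beschleunigung ergibt den Ruck: j(t) = 7·exp(t). Durch Ableiten von dem Ruck erhalten wir den Snap: s(t) = 7·exp(t). Mit s(t) = 7·exp(t) und Einsetzen von t = 7.989332362001683, finden wir s = 20645.2905336957.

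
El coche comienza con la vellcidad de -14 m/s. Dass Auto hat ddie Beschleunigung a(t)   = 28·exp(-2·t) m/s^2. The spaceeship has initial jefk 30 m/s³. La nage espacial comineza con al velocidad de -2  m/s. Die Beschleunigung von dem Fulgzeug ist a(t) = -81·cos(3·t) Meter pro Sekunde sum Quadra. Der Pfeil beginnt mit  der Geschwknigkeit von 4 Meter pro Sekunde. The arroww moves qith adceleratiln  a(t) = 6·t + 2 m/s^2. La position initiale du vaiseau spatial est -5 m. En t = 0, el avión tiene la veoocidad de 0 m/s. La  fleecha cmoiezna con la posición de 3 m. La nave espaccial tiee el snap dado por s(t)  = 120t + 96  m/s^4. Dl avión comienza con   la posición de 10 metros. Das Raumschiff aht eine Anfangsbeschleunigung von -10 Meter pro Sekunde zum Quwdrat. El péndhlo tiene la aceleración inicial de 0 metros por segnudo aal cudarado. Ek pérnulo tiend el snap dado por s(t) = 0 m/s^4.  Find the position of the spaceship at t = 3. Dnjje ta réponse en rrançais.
Nous devons intégrer notre équation du snap s(t) = 120·t + 96 4 fois. En prenant ∫s(t)dt et en appliquant j(0) = 30, nous trouvons j(t) = 60·t^2 + 96·t + 30. En intégrant le jerk et en utilisant la condition initiale a(0) = -10, nous obtenons a(t) = 20·t^3 + 48·t^2 + 30·t - 10. En intégrant l'accélération et en utilisant la condition initiale v(0) = -2, nous obtenons v(t) = 5·t^4 + 16·t^3 + 15·t^2 - 10·t - 2. En intégrant la vitesse et en utilisant la condition initiale x(0) = -5, nous obtenons x(t) = t^5 + 4·t^4 + 5·t^3 - 5·t^2 - 2·t - 5. En utilisant x(t) = t^5 + 4·t^4 + 5·t^3 - 5·t^2 - 2·t - 5 et en substituant t = 3, nous trouvons x = 646.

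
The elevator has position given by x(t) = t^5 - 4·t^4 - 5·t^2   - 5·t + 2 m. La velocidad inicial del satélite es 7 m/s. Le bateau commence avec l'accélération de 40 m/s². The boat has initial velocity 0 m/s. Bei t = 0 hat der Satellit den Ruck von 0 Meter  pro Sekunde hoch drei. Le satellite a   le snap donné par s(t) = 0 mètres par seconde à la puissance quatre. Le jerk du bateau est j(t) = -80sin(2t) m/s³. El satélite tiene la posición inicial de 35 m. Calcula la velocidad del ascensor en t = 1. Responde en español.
Para resolver esto, necesitamos tomar 1 derivada de nuestra ecuación de la posición x(t) = t^5 - 4·t^4 - 5·t^2 - 5·t + 2. Derivando la posición, obtenemos la velocidad: v(t) = 5·t^4 - 16·t^3 - 10·t - 5. De la ecuación de la velocidad v(t) = 5·t^4 - 16·t^3 - 10·t - 5, sustituimos t = 1 para obtener v = -26.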